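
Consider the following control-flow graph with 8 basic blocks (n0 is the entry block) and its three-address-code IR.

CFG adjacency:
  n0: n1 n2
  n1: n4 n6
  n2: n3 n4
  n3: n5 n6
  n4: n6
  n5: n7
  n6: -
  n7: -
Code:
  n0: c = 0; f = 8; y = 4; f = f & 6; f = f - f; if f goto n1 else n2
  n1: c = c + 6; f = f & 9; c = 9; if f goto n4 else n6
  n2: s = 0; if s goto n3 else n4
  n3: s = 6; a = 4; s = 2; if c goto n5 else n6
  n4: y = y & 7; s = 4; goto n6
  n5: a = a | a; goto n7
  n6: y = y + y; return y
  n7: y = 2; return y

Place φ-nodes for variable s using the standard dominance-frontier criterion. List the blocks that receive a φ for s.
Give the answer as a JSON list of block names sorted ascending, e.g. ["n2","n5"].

Answer: ["n4", "n6"]

Analysis:
idom tree: n1←n0 n2←n0 n3←n2 n4←n0 n5←n3 n6←n0 n7←n5
Join-block Dom:
  n4: preds {n1,n2}: {n0,n1} ∩ {n0,n2} = {n0}; idom=n0
  n6: preds {n1,n3,n4}: {n0,n1} ∩ {n0,n2,n3} ∩ {n0,n4} = {n0}; idom=n0

Frontier:
  n4←n1: walk n1 to n0
  n4←n2: walk n2 to n0
  n6←n1: walk n1 to n0
  n6←n3: walk n3→n2 to n0
  n6←n4: walk n4 to n0
  DF(n0)=∅
  DF(n1)={n4,n6}
  DF(n2)={n4,n6}
  DF(n3)={n6}
  DF(n4)={n6}
  DF(n5)=∅
  DF(n6)=∅
  DF(n7)=∅

φ for s: defs {n2,n3,n4}
  DF⁺ = {n4,n6}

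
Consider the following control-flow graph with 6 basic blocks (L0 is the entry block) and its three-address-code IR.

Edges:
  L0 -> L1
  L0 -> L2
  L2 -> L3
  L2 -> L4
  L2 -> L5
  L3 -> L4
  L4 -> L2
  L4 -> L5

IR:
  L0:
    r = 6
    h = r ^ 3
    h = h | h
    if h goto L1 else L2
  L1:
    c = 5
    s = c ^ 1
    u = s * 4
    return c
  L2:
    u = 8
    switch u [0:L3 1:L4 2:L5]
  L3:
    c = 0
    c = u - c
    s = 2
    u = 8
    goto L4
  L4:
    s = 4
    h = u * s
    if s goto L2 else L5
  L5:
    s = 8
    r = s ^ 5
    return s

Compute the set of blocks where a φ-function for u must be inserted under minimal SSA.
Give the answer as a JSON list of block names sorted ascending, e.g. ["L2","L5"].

idom tree: L1←L0 L2←L0 L3←L2 L4←L2 L5←L2
Join-block Dom:
  L2: preds {L0,L4}: {L0} ∩ {L0,L2,L4} = {L0}; idom=L0
  L4: preds {L2,L3}: {L0,L2} ∩ {L0,L2,L3} = {L0,L2}; idom=L2
  L5: preds {L2,L4}: {L0,L2} ∩ {L0,L2,L4} = {L0,L2}; idom=L2

Frontier:
  L2←L0: walk · to L0
  L2←L4: walk L4→L2 to L0
  L4←L2: walk · to L2
  L4←L3: walk L3 to L2
  L5←L2: walk · to L2
  L5←L4: walk L4 to L2
  DF(L0)=∅
  DF(L1)=∅
  DF(L2)={L2}
  DF(L3)={L4}
  DF(L4)={L2,L5}
  DF(L5)=∅

φ for u: defs {L1,L2,L3}
  DF⁺ = {L2,L4,L5}

Answer: ["L2", "L4", "L5"]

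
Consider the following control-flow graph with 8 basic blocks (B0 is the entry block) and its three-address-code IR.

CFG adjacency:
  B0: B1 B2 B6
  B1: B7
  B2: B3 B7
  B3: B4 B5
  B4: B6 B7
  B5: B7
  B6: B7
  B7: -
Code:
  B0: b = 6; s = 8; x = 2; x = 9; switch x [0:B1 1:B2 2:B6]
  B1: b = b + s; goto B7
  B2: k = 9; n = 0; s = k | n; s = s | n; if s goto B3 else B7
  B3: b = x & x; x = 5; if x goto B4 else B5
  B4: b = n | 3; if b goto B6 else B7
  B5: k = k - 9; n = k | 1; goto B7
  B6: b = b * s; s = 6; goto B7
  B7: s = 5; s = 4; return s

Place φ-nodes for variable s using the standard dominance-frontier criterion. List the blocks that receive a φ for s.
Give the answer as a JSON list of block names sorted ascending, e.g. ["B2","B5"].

Answer: ["B6", "B7"]

Working:
idom tree: B1←B0 B2←B0 B3←B2 B4←B3 B5←B3 B6←B0 B7←B0
Join-block Dom:
  B6: preds {B0,B4}: {B0} ∩ {B0,B2,B3,B4} = {B0}; idom=B0
  B7: preds {B1,B2,B4,B5,B6}: {B0,B1} ∩ {B0,B2} ∩ {B0,B2,B3,B4} ∩ {B0,B2,B3,B5} ∩ {B0,B6} = {B0}; idom=B0

Frontier:
  join B6 pred B0: · stop@B0
  join B6 pred B4: B4→B3→B2 stop@B0
  join B7 pred B1: B1 stop@B0
  join B7 pred B2: B2 stop@B0
  join B7 pred B4: B4→B3→B2 stop@B0
  join B7 pred B5: B5→B3→B2 stop@B0
  join B7 pred B6: B6 stop@B0
  B0: DF=∅
  B1: DF={B7}
  B2: DF={B6,B7}
  B3: DF={B6,B7}
  B4: DF={B6,B7}
  B5: DF={B7}
  B6: DF={B7}
  B7: DF=∅

φ for s: defs {B0,B2,B6,B7}
  DF⁺ = {B6,B7}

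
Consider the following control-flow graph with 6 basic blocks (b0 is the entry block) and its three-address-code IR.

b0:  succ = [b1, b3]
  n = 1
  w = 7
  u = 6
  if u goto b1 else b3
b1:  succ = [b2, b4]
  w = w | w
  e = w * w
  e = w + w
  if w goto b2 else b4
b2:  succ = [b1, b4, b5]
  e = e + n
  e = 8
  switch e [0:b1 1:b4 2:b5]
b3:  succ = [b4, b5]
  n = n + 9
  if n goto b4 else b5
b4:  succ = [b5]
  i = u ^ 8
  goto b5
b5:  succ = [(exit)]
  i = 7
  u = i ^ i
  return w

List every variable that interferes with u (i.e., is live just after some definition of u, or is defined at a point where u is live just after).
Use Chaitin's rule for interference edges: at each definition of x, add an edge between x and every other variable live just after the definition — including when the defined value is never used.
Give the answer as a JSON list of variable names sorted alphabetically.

Per-block:
  b0 def {n,u,w} use ∅
  b1 def {e,w} use {w}
  b2 def {e} use {e,n}
  b3 def {n} use {n}
  b4 def {i} use {u}
  b5 def {i,u} use {w}

Live sets:
  b0 li=∅ lo={n,u,w}
  b1 li={n,u,w} lo={e,n,u,w}
  b2 li={e,n,u,w} lo={n,u,w}
  b3 li={n,u,w} lo={u,w}
  b4 li={u,w} lo={w}
  b5 li={w} lo=∅

Interfere edges:
  e — {n,u,w}
  i — {w}
  n — {e,u,w}
  u — {e,n,w}
  w — {e,i,n,u}

N(u) = ["e", "n", "w"]

Answer: ["e", "n", "w"]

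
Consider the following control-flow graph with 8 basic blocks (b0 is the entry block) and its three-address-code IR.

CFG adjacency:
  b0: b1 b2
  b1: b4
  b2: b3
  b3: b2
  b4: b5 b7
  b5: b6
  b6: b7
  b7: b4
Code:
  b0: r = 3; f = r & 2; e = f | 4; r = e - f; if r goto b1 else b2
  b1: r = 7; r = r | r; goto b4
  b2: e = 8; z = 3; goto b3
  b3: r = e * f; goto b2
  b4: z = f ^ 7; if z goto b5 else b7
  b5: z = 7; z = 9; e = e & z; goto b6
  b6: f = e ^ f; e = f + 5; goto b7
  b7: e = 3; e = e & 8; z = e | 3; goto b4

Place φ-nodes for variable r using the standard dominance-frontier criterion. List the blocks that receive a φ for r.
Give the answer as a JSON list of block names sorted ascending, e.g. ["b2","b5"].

idom tree: b1←b0 b2←b0 b3←b2 b4←b1 b5←b4 b6←b5 b7←b4
Dom∩ at merges:
  b2: preds {b0,b3}: {b0} ∩ {b0,b2,b3} = {b0}; idom=b0
  b4: preds {b1,b7}: {b0,b1} ∩ {b0,b1,b4,b7} = {b0,b1}; idom=b1
  b7: preds {b4,b6}: {b0,b1,b4} ∩ {b0,b1,b4,b5,b6} = {b0,b1,b4}; idom=b4

DF walk-up:
  b2←b0: walk · to b0
  b2←b3: walk b3→b2 to b0
  b4←b1: walk · to b1
  b4←b7: walk b7→b4 to b1
  b7←b4: walk · to b4
  b7←b6: walk b6→b5 to b4
  b0: DF=∅
  b1: DF=∅
  b2: DF={b2}
  b3: DF={b2}
  b4: DF={b4}
  b5: DF={b7}
  b6: DF={b7}
  b7: DF={b4}

φ for r: defs {b0,b1,b3}
  DF⁺ = {b2}

Answer: ["b2"]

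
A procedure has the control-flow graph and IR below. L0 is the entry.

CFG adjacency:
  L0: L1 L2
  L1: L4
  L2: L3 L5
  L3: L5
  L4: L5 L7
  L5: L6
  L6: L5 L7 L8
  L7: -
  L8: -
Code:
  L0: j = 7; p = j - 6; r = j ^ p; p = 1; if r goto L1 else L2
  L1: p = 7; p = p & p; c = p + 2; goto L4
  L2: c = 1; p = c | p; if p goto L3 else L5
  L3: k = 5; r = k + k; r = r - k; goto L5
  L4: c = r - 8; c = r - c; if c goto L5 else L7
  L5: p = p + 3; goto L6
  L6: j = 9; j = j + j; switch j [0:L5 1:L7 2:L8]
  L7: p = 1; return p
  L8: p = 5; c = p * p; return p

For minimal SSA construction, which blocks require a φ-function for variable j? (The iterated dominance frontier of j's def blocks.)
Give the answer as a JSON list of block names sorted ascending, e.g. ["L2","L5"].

idom tree: L1←L0 L2←L0 L3←L2 L4←L1 L5←L0 L6←L5 L7←L0 L8←L6
Dom at joins:
  L5: preds {L2,L3,L4,L6}: {L0,L2} ∩ {L0,L2,L3} ∩ {L0,L1,L4} ∩ {L0,L5,L6} = {L0}; idom=L0
  L7: preds {L4,L6}: {L0,L1,L4} ∩ {L0,L5,L6} = {L0}; idom=L0

DF walk-up:
  join L5 pred L2: L2 stop@L0
  join L5 pred L3: L3→L2 stop@L0
  join L5 pred L4: L4→L1 stop@L0
  join L5 pred L6: L6→L5 stop@L0
  join L7 pred L4: L4→L1 stop@L0
  join L7 pred L6: L6→L5 stop@L0
  L0: DF=∅
  L1: DF={L5,L7}
  L2: DF={L5}
  L3: DF={L5}
  L4: DF={L5,L7}
  L5: DF={L5,L7}
  L6: DF={L5,L7}
  L7: DF=∅
  L8: DF=∅

φ for j: defs {L0,L6}
  DF⁺ = {L5,L7}

Answer: ["L5", "L7"]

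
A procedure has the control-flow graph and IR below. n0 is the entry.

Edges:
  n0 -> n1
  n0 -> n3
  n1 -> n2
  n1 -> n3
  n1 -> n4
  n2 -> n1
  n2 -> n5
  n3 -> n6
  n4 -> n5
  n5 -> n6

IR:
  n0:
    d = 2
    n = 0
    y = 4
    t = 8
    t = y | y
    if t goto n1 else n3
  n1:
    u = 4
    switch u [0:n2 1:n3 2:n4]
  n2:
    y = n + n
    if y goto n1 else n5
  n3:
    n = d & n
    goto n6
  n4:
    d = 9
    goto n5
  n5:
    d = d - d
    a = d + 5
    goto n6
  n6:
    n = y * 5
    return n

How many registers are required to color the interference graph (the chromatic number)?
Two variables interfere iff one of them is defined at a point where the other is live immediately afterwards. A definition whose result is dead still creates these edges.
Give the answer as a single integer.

Per-block:
  n0: def={d,n,t,y} ue=∅
  n1: def={u} ue=∅
  n2: def={y} ue={n}
  n3: def={n} ue={d,n}
  n4: def={d} ue=∅
  n5: def={a,d} ue={d}
  n6: def={n} ue={y}

Backward fixpoint:
  n0: in=∅ out={d,n,y}
  n1: in={d,n,y} out={d,n,y}
  n2: in={d,n} out={d,n,y}
  n3: in={d,n,y} out={y}
  n4: in={y} out={d,y}
  n5: in={d,y} out={y}
  n6: in={y} out=∅

Interfere edges:
  a — {y}
  d — {n,t,u,y}
  n — {d,t,u,y}
  t — {d,n,y}
  u — {d,n,y}
  y — {a,d,n,t,u}

Colouring:
  {d,n,t,y} pairwise interfere (4-clique) ⇒ χ ≥ 4
  4-colouring: R0={y}  R1={a,d}  R2={n}  R3={t,u}
  χ = 4

Answer: 4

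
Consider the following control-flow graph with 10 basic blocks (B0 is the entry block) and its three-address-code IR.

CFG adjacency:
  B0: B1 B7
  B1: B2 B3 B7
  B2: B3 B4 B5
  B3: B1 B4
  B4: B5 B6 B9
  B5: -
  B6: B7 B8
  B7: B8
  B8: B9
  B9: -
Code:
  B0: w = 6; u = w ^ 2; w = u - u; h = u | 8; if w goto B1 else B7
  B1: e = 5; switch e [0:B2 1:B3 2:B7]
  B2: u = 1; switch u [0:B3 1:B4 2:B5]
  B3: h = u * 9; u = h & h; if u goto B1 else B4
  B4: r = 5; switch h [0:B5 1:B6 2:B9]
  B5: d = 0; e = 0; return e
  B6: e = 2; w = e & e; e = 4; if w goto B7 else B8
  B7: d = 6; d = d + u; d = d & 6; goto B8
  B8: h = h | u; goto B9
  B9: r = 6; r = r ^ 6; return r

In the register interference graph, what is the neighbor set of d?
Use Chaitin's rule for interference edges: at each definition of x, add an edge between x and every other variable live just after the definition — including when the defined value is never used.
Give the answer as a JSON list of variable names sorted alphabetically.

Answer: ["h", "u"]

Derivation:
Block summaries:
  B0: def={h,u,w} ue=∅
  B1: def={e} ue=∅
  B2: def={u} ue=∅
  B3: def={h,u} ue={u}
  B4: def={r} ue={h}
  B5: def={d,e} ue=∅
  B6: def={e,w} ue=∅
  B7: def={d} ue={u}
  B8: def={h} ue={h,u}
  B9: def={r} ue=∅

Liveness:
  live B0: ∅→{h,u}
  live B1: {h,u}→{h,u}
  live B2: {h}→{h,u}
  live B3: {u}→{h,u}
  live B4: {h,u}→{h,u}
  live B5: ∅→∅
  live B6: {h,u}→{h,u}
  live B7: {h,u}→{h,u}
  live B8: {h,u}→∅
  live B9: ∅→∅

Interference:
  d — {h,u}
  e — {h,u,w}
  h — {d,e,r,u,w}
  r — {h,u}
  u — {d,e,h,r,w}
  w — {e,h,u}

N(d) = ["h", "u"]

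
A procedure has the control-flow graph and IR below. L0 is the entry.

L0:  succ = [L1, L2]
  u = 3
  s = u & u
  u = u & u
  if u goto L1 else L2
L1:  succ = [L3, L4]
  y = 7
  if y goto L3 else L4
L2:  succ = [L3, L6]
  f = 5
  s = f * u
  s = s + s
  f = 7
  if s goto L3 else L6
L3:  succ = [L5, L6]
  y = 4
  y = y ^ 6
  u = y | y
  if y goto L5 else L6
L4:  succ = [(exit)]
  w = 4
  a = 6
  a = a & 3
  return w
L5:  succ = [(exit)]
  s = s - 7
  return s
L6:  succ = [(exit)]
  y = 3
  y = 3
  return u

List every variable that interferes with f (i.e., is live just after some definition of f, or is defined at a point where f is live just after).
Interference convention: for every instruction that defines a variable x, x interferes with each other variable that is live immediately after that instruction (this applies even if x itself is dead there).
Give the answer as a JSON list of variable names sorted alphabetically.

def/use:
  L0 def {s,u} use ∅
  L1 def {y} use ∅
  L2 def {f,s} use {u}
  L3 def {u,y} use ∅
  L4 def {a,w} use ∅
  L5 def {s} use {s}
  L6 def {y} use {u}

Backward fixpoint:
  L0: in=∅ out={s,u}
  L1: in={s} out={s}
  L2: in={u} out={s,u}
  L3: in={s} out={s,u}
  L4: in=∅ out=∅
  L5: in={s} out=∅
  L6: in={u} out=∅

Interfere edges:
  a: {w}
  f: {s,u}
  s: {f,u,y}
  u: {f,s,y}
  w: {a}
  y: {s,u}

N(f) = ["s", "u"]

Answer: ["s", "u"]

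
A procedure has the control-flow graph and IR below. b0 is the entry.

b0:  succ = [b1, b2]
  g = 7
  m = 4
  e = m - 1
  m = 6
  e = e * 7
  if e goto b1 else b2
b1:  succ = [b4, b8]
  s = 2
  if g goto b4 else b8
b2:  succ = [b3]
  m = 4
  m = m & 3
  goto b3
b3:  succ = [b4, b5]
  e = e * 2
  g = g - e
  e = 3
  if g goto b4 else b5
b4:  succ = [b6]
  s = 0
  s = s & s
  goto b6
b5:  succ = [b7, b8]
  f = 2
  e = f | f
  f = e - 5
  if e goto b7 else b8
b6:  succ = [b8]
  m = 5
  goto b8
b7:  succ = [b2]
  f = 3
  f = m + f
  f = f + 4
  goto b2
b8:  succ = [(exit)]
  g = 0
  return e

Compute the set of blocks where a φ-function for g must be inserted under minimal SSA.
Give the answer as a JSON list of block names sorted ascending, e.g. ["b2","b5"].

idom tree: b1←b0 b2←b0 b3←b2 b4←b0 b5←b3 b6←b4 b7←b5 b8←b0
Dom at joins:
  b2: preds {b0,b7}: {b0} ∩ {b0,b2,b3,b5,b7} = {b0}; idom=b0
  b4: preds {b1,b3}: {b0,b1} ∩ {b0,b2,b3} = {b0}; idom=b0
  b8: preds {b1,b5,b6}: {b0,b1} ∩ {b0,b2,b3,b5} ∩ {b0,b4,b6} = {b0}; idom=b0

DF derivation:
  join b2 pred b0: · stop@b0
  join b2 pred b7: b7→b5→b3→b2 stop@b0
  join b4 pred b1: b1 stop@b0
  join b4 pred b3: b3→b2 stop@b0
  join b8 pred b1: b1 stop@b0
  join b8 pred b5: b5→b3→b2 stop@b0
  join b8 pred b6: b6→b4 stop@b0
  b0 → ∅
  b1 → {b4,b8}
  b2 → {b2,b4,b8}
  b3 → {b2,b4,b8}
  b4 → {b8}
  b5 → {b2,b8}
  b6 → {b8}
  b7 → {b2}
  b8 → ∅

φ for g: defs {b0,b3,b8}
  DF⁺ = {b2,b4,b8}

Answer: ["b2", "b4", "b8"]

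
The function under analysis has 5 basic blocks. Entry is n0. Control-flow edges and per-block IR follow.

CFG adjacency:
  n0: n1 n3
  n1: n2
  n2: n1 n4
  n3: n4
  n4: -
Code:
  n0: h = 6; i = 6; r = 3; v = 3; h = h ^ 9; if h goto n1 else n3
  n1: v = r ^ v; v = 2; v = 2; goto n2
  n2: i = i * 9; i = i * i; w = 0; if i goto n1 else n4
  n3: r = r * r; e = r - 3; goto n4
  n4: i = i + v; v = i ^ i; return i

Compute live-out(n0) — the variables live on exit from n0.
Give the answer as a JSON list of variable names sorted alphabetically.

Block summaries:
  n0: {h,i,r,v} / ∅
  n1: {v} / {r,v}
  n2: {i,w} / {i}
  n3: {e,r} / {r}
  n4: {i,v} / {i,v}

Live sets:
  n0: in=∅ out={i,r,v}
  n1: in={i,r,v} out={i,r,v}
  n2: in={i,r,v} out={i,r,v}
  n3: in={i,r,v} out={i,v}
  n4: in={i,v} out=∅

live-out(n0) = ["i", "r", "v"]

Answer: ["i", "r", "v"]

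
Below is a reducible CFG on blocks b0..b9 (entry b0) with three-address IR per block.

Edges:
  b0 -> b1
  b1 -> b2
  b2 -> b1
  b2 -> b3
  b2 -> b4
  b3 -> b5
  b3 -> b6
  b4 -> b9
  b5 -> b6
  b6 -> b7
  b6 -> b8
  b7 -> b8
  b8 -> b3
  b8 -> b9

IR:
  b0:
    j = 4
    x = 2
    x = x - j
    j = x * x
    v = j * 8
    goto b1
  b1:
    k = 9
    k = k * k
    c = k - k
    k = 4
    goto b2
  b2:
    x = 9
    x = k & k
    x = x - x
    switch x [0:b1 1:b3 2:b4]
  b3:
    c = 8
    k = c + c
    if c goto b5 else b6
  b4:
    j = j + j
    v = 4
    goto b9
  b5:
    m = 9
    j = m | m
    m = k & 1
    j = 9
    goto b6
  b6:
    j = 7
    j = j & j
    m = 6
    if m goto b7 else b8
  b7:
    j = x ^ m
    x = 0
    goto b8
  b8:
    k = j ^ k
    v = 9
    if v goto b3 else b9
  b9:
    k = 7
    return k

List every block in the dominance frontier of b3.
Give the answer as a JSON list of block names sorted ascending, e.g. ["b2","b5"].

Answer: ["b3", "b9"]

Analysis:
idom tree: b1←b0 b2←b1 b3←b2 b4←b2 b5←b3 b6←b3 b7←b6 b8←b6 b9←b2
Dom at joins:
  b1: preds {b0,b2}: {b0} ∩ {b0,b1,b2} = {b0}; idom=b0
  b3: preds {b2,b8}: {b0,b1,b2} ∩ {b0,b1,b2,b3,b6,b8} = {b0,b1,b2}; idom=b2
  b6: preds {b3,b5}: {b0,b1,b2,b3} ∩ {b0,b1,b2,b3,b5} = {b0,b1,b2,b3}; idom=b3
  b8: preds {b6,b7}: {b0,b1,b2,b3,b6} ∩ {b0,b1,b2,b3,b6,b7} = {b0,b1,b2,b3,b6}; idom=b6
  b9: preds {b4,b8}: {b0,b1,b2,b4} ∩ {b0,b1,b2,b3,b6,b8} = {b0,b1,b2}; idom=b2

DF walk-up:
  join b1 pred b0: · stop@b0
  join b1 pred b2: b2→b1 stop@b0
  join b3 pred b2: · stop@b2
  join b3 pred b8: b8→b6→b3 stop@b2
  join b6 pred b3: · stop@b3
  join b6 pred b5: b5 stop@b3
  join b8 pred b6: · stop@b6
  join b8 pred b7: b7 stop@b6
  join b9 pred b4: b4 stop@b2
  join b9 pred b8: b8→b6→b3 stop@b2
  b0: DF=∅
  b1: DF={b1}
  b2: DF={b1}
  b3: DF={b3,b9}
  b4: DF={b9}
  b5: DF={b6}
  b6: DF={b3,b9}
  b7: DF={b8}
  b8: DF={b3,b9}
  b9: DF=∅

DF(b3) = ["b3", "b9"]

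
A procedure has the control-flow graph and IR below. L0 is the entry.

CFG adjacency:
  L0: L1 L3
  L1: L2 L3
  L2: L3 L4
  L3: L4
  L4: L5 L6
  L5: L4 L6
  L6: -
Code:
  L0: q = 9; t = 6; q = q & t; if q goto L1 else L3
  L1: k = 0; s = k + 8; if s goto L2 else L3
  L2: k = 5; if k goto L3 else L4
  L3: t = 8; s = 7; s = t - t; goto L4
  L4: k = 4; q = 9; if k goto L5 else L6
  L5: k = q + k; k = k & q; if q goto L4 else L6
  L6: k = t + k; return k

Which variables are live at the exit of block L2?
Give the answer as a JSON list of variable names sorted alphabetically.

Answer: ["t"]

Working:
Block summaries:
  L0: {q,t} / ∅
  L1: {k,s} / ∅
  L2: {k} / ∅
  L3: {s,t} / ∅
  L4: {k,q} / ∅
  L5: {k} / {k,q}
  L6: {k} / {k,t}

Liveness:
  live L0: ∅→{t}
  live L1: {t}→{t}
  live L2: {t}→{t}
  live L3: ∅→{t}
  live L4: {t}→{k,q,t}
  live L5: {k,q,t}→{k,t}
  live L6: {k,t}→∅

live-out(L2) = ["t"]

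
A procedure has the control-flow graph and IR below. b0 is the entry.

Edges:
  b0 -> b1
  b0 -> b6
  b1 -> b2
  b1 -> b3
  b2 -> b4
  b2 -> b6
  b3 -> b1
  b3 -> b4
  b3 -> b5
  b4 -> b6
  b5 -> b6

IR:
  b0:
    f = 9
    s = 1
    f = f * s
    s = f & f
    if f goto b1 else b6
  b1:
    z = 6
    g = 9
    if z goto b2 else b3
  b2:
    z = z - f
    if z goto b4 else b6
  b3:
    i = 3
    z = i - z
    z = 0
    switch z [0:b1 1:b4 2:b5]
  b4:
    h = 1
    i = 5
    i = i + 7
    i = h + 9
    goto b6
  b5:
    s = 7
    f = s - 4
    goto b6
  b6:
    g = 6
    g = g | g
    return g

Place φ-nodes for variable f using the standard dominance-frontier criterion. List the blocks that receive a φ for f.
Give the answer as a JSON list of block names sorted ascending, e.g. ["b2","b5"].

Answer: ["b6"]

Analysis:
idom tree: b1←b0 b2←b1 b3←b1 b4←b1 b5←b3 b6←b0
Dom∩ at merges:
  b1: preds {b0,b3}: {b0} ∩ {b0,b1,b3} = {b0}; idom=b0
  b4: preds {b2,b3}: {b0,b1,b2} ∩ {b0,b1,b3} = {b0,b1}; idom=b1
  b6: preds {b0,b2,b4,b5}: {b0} ∩ {b0,b1,b2} ∩ {b0,b1,b4} ∩ {b0,b1,b3,b5} = {b0}; idom=b0

Frontier:
  b1←b0: walk · to b0
  b1←b3: walk b3→b1 to b0
  b4←b2: walk b2 to b1
  b4←b3: walk b3 to b1
  b6←b0: walk · to b0
  b6←b2: walk b2→b1 to b0
  b6←b4: walk b4→b1 to b0
  b6←b5: walk b5→b3→b1 to b0
  b0 → ∅
  b1 → {b1,b6}
  b2 → {b4,b6}
  b3 → {b1,b4,b6}
  b4 → {b6}
  b5 → {b6}
  b6 → ∅

φ for f: defs {b0,b5}
  DF⁺ = {b6}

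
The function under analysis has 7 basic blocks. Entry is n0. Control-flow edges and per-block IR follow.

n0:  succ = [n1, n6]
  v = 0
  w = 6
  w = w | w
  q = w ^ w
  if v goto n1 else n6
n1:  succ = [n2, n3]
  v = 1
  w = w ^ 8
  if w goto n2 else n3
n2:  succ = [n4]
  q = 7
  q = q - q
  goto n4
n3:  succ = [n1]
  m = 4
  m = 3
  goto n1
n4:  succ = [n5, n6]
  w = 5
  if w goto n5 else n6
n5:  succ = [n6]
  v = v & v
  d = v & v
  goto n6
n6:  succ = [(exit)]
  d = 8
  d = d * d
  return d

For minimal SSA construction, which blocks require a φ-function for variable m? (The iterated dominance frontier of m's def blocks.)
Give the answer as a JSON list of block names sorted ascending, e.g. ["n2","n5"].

Answer: ["n1", "n6"]

Derivation:
idom tree: n1←n0 n2←n1 n3←n1 n4←n2 n5←n4 n6←n0
Join-block Dom:
  n1: preds {n0,n3}: {n0} ∩ {n0,n1,n3} = {n0}; idom=n0
  n6: preds {n0,n4,n5}: {n0} ∩ {n0,n1,n2,n4} ∩ {n0,n1,n2,n4,n5} = {n0}; idom=n0

Frontier:
  n1←n0: walk · to n0
  n1←n3: walk n3→n1 to n0
  n6←n0: walk · to n0
  n6←n4: walk n4→n2→n1 to n0
  n6←n5: walk n5→n4→n2→n1 to n0
  DF(n0)=∅
  DF(n1)={n1,n6}
  DF(n2)={n6}
  DF(n3)={n1}
  DF(n4)={n6}
  DF(n5)={n6}
  DF(n6)=∅

φ for m: defs {n3}
  DF⁺ = {n1,n6}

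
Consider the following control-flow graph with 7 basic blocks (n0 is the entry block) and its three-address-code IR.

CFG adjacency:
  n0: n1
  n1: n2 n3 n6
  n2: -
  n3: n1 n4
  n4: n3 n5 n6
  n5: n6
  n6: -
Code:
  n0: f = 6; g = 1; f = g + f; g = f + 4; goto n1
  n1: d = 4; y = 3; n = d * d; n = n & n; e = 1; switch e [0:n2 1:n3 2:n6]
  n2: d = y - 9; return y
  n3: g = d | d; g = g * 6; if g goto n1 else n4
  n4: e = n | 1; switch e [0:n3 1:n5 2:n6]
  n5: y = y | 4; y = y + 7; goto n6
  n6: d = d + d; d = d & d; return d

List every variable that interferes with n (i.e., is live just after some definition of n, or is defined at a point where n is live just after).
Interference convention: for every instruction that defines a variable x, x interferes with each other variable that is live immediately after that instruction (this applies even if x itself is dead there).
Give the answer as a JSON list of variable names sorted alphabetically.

Answer: ["d", "e", "g", "y"]

Analysis:
Block summaries:
  n0: def={f,g} ue=∅
  n1: def={d,e,n,y} ue=∅
  n2: def={d} ue={y}
  n3: def={g} ue={d}
  n4: def={e} ue={n}
  n5: def={y} ue={y}
  n6: def={d} ue={d}

Backward fixpoint:
  n0: in=∅ out=∅
  n1: in=∅ out={d,n,y}
  n2: in={y} out=∅
  n3: in={d,n,y} out={d,n,y}
  n4: in={d,n,y} out={d,n,y}
  n5: in={d,y} out={d}
  n6: in={d} out=∅

Interfere edges:
  d↔{e,g,n,y}
  e↔{d,n,y}
  f↔{g}
  g↔{d,f,n,y}
  n↔{d,e,g,y}
  y↔{d,e,g,n}

N(n) = ["d", "e", "g", "y"]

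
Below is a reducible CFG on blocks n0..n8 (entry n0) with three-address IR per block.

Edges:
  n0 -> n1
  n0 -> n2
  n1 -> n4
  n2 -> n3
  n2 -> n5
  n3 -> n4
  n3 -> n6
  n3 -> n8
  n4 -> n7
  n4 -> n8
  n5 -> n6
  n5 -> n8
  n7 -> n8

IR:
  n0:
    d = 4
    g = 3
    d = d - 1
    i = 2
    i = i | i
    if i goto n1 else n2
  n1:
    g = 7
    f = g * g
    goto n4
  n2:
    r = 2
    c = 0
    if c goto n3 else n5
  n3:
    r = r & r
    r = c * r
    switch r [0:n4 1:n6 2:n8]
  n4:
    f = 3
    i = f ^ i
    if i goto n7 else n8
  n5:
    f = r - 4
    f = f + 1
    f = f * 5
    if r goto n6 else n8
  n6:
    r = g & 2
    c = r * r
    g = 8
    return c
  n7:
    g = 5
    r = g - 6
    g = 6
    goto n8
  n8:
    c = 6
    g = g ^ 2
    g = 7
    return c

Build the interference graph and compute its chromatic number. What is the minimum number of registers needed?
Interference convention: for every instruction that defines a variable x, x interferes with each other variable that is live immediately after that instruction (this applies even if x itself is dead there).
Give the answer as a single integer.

def/use:
  n0 def {d,g,i} use ∅
  n1 def {f,g} use ∅
  n2 def {c,r} use ∅
  n3 def {r} use {c,r}
  n4 def {f,i} use {i}
  n5 def {f} use {r}
  n6 def {c,g,r} use {g}
  n7 def {g,r} use ∅
  n8 def {c,g} use {g}

Live sets:
  live n0: ∅→{g,i}
  live n1: {i}→{g,i}
  live n2: {g,i}→{c,g,i,r}
  live n3: {c,g,i,r}→{g,i}
  live n4: {g,i}→{g}
  live n5: {g,r}→{g}
  live n6: {g}→∅
  live n7: ∅→{g}
  live n8: {g}→∅

Conflict graph:
  c↔{g,i,r}
  d↔{g}
  f↔{g,i,r}
  g↔{c,d,f,i,r}
  i↔{c,f,g,r}
  r↔{c,f,g,i}

Chromatic number:
  clique {c,g,i,r} ⇒ need ≥ 4
  4-colouring: R0={g}  R1={d,i}  R2={r}  R3={c,f}
  χ = 4

Answer: 4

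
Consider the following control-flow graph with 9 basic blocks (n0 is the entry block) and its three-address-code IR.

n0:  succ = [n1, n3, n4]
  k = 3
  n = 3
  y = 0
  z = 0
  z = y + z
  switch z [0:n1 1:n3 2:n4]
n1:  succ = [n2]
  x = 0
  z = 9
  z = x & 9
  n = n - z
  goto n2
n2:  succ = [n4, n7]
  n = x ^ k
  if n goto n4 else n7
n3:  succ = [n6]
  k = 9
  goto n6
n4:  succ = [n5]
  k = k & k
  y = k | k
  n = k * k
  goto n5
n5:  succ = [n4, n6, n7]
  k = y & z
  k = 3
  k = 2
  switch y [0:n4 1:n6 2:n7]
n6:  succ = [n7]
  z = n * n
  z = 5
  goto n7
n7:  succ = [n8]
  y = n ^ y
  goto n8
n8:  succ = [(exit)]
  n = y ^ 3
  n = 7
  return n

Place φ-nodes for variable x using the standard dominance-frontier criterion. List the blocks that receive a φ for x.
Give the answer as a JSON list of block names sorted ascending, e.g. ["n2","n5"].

Answer: ["n4", "n6", "n7"]

Working:
idom tree: n1←n0 n2←n1 n3←n0 n4←n0 n5←n4 n6←n0 n7←n0 n8←n7
Dom∩ at merges:
  n4: preds {n0,n2,n5}: {n0} ∩ {n0,n1,n2} ∩ {n0,n4,n5} = {n0}; idom=n0
  n6: preds {n3,n5}: {n0,n3} ∩ {n0,n4,n5} = {n0}; idom=n0
  n7: preds {n2,n5,n6}: {n0,n1,n2} ∩ {n0,n4,n5} ∩ {n0,n6} = {n0}; idom=n0

DF walk-up:
  join n4 pred n0: · stop@n0
  join n4 pred n2: n2→n1 stop@n0
  join n4 pred n5: n5→n4 stop@n0
  join n6 pred n3: n3 stop@n0
  join n6 pred n5: n5→n4 stop@n0
  join n7 pred n2: n2→n1 stop@n0
  join n7 pred n5: n5→n4 stop@n0
  join n7 pred n6: n6 stop@n0
  DF(n0)=∅
  DF(n1)={n4,n7}
  DF(n2)={n4,n7}
  DF(n3)={n6}
  DF(n4)={n4,n6,n7}
  DF(n5)={n4,n6,n7}
  DF(n6)={n7}
  DF(n7)=∅
  DF(n8)=∅

φ for x: defs {n1}
  DF⁺ = {n4,n6,n7}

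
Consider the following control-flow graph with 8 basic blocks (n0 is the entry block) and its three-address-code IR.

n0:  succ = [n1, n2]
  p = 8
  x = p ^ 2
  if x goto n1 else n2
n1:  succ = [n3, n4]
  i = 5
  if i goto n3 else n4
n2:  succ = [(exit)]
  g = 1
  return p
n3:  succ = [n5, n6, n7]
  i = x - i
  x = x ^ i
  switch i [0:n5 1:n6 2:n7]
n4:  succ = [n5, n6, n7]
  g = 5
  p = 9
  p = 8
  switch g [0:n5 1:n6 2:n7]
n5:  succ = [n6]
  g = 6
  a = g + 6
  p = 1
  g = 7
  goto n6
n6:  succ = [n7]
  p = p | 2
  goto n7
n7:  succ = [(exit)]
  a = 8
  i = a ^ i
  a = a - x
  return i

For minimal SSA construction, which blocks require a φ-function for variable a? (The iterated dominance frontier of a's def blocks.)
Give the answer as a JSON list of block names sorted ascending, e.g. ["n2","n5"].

idom tree: n1←n0 n2←n0 n3←n1 n4←n1 n5←n1 n6←n1 n7←n1
Join-block Dom:
  n5: preds {n3,n4}: {n0,n1,n3} ∩ {n0,n1,n4} = {n0,n1}; idom=n1
  n6: preds {n3,n4,n5}: {n0,n1,n3} ∩ {n0,n1,n4} ∩ {n0,n1,n5} = {n0,n1}; idom=n1
  n7: preds {n3,n4,n6}: {n0,n1,n3} ∩ {n0,n1,n4} ∩ {n0,n1,n6} = {n0,n1}; idom=n1

DF walk-up:
  join n5 pred n3: n3 stop@n1
  join n5 pred n4: n4 stop@n1
  join n6 pred n3: n3 stop@n1
  join n6 pred n4: n4 stop@n1
  join n6 pred n5: n5 stop@n1
  join n7 pred n3: n3 stop@n1
  join n7 pred n4: n4 stop@n1
  join n7 pred n6: n6 stop@n1
  n0 → ∅
  n1 → ∅
  n2 → ∅
  n3 → {n5,n6,n7}
  n4 → {n5,n6,n7}
  n5 → {n6}
  n6 → {n7}
  n7 → ∅

φ for a: defs {n5,n7}
  DF⁺ = {n6,n7}

Answer: ["n6", "n7"]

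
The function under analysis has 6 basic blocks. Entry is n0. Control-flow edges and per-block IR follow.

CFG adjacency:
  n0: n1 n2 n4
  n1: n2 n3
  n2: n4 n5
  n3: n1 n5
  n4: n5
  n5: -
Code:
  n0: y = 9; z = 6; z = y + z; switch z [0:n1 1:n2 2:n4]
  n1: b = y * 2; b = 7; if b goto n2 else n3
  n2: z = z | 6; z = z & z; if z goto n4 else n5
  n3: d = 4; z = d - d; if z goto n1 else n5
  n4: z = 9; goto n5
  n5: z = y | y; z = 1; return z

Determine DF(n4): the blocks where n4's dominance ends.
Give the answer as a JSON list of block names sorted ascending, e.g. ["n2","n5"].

idom tree: n1←n0 n2←n0 n3←n1 n4←n0 n5←n0
Dom∩ at merges:
  n1: preds {n0,n3}: {n0} ∩ {n0,n1,n3} = {n0}; idom=n0
  n2: preds {n0,n1}: {n0} ∩ {n0,n1} = {n0}; idom=n0
  n4: preds {n0,n2}: {n0} ∩ {n0,n2} = {n0}; idom=n0
  n5: preds {n2,n3,n4}: {n0,n2} ∩ {n0,n1,n3} ∩ {n0,n4} = {n0}; idom=n0

DF derivation:
  n1←n0: walk · to n0
  n1←n3: walk n3→n1 to n0
  n2←n0: walk · to n0
  n2←n1: walk n1 to n0
  n4←n0: walk · to n0
  n4←n2: walk n2 to n0
  n5←n2: walk n2 to n0
  n5←n3: walk n3→n1 to n0
  n5←n4: walk n4 to n0
  n0 → ∅
  n1 → {n1,n2,n5}
  n2 → {n4,n5}
  n3 → {n1,n5}
  n4 → {n5}
  n5 → ∅

DF(n4) = ["n5"]

Answer: ["n5"]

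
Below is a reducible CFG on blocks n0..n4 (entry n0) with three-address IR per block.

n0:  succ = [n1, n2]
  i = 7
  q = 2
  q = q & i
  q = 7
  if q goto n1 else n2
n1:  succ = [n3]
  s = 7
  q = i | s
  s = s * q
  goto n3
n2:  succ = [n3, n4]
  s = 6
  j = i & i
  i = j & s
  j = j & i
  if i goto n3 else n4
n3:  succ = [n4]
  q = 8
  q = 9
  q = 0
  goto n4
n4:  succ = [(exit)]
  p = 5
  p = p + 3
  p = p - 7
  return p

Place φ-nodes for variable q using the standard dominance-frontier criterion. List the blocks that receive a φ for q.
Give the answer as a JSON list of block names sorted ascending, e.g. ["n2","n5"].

idom tree: n1←n0 n2←n0 n3←n0 n4←n0
Join-block Dom:
  n3: preds {n1,n2}: {n0,n1} ∩ {n0,n2} = {n0}; idom=n0
  n4: preds {n2,n3}: {n0,n2} ∩ {n0,n3} = {n0}; idom=n0

DF derivation:
  n3←n1: walk n1 to n0
  n3←n2: walk n2 to n0
  n4←n2: walk n2 to n0
  n4←n3: walk n3 to n0
  n0 → ∅
  n1 → {n3}
  n2 → {n3,n4}
  n3 → {n4}
  n4 → ∅

φ for q: defs {n0,n1,n3}
  DF⁺ = {n3,n4}

Answer: ["n3", "n4"]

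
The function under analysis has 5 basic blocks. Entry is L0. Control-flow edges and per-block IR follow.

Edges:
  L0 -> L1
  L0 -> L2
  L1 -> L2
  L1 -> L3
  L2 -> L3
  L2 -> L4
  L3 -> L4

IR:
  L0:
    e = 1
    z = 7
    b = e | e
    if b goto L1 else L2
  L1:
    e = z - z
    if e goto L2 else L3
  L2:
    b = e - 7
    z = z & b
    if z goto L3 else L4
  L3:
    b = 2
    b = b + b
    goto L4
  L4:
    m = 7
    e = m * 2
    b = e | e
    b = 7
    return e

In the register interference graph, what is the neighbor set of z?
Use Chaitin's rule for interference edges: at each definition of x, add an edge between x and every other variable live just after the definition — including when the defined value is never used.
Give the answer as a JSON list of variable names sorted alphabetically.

Block summaries:
  L0 def {b,e,z} use ∅
  L1 def {e} use {z}
  L2 def {b,z} use {e,z}
  L3 def {b} use ∅
  L4 def {b,e,m} use ∅

Liveness:
  live L0: ∅→{e,z}
  live L1: {z}→{e,z}
  live L2: {e,z}→∅
  live L3: ∅→∅
  live L4: ∅→∅

Interfere edges:
  b — {e,z}
  e — {b,z}
  m — ∅
  z — {b,e}

N(z) = ["b", "e"]

Answer: ["b", "e"]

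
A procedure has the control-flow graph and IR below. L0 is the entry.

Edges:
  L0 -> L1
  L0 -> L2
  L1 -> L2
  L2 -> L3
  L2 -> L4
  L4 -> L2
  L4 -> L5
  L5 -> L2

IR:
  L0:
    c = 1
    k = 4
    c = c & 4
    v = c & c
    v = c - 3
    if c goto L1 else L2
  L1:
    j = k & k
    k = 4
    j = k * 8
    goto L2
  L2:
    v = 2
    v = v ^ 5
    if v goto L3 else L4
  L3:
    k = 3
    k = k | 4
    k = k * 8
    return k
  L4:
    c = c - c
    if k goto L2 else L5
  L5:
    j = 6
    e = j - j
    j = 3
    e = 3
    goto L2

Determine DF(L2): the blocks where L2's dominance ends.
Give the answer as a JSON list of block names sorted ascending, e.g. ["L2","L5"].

Answer: ["L2"]

Derivation:
idom tree: L1←L0 L2←L0 L3←L2 L4←L2 L5←L4
Join-block Dom:
  L2: preds {L0,L1,L4,L5}: {L0} ∩ {L0,L1} ∩ {L0,L2,L4} ∩ {L0,L2,L4,L5} = {L0}; idom=L0

DF walk-up:
  join L2 pred L0: · stop@L0
  join L2 pred L1: L1 stop@L0
  join L2 pred L4: L4→L2 stop@L0
  join L2 pred L5: L5→L4→L2 stop@L0
  L0 → ∅
  L1 → {L2}
  L2 → {L2}
  L3 → ∅
  L4 → {L2}
  L5 → {L2}

DF(L2) = ["L2"]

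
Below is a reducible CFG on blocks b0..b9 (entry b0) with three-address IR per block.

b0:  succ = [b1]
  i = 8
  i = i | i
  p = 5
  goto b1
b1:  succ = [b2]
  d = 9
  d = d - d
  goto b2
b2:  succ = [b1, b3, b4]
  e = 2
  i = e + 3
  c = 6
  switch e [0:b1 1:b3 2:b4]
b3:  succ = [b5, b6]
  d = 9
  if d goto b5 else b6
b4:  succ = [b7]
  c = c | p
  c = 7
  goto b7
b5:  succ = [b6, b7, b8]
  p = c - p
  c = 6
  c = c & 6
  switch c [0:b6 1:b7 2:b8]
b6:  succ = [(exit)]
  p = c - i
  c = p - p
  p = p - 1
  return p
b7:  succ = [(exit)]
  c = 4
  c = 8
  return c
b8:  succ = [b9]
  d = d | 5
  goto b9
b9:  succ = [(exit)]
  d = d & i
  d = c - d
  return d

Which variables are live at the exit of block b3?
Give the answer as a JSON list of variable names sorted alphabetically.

Per-block:
  b0 def {i,p} use ∅
  b1 def {d} use ∅
  b2 def {c,e,i} use ∅
  b3 def {d} use ∅
  b4 def {c} use {c,p}
  b5 def {c,p} use {c,p}
  b6 def {c,p} use {c,i}
  b7 def {c} use ∅
  b8 def {d} use {d}
  b9 def {d} use {c,d,i}

Backward fixpoint:
  b0: in=∅ out={p}
  b1: in={p} out={p}
  b2: in={p} out={c,i,p}
  b3: in={c,i,p} out={c,d,i,p}
  b4: in={c,p} out=∅
  b5: in={c,d,i,p} out={c,d,i}
  b6: in={c,i} out=∅
  b7: in=∅ out=∅
  b8: in={c,d,i} out={c,d,i}
  b9: in={c,d,i} out=∅

live-out(b3) = ["c", "d", "i", "p"]

Answer: ["c", "d", "i", "p"]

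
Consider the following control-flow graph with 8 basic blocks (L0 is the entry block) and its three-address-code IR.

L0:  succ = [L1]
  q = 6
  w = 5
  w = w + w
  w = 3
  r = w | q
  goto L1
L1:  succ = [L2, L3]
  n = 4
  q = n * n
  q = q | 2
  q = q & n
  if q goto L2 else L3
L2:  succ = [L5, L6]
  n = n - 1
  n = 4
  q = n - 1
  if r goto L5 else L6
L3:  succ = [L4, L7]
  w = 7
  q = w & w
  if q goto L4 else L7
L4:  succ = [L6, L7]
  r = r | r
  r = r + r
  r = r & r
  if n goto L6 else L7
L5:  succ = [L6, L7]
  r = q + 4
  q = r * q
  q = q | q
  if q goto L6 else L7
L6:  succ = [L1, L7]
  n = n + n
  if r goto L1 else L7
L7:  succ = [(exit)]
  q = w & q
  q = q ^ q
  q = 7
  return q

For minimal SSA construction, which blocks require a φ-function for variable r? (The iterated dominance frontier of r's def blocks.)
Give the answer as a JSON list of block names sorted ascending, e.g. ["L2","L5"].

Answer: ["L1", "L6", "L7"]

Working:
idom tree: L1←L0 L2←L1 L3←L1 L4←L3 L5←L2 L6←L1 L7←L1
Dom∩ at merges:
  L1: preds {L0,L6}: {L0} ∩ {L0,L1,L6} = {L0}; idom=L0
  L6: preds {L2,L4,L5}: {L0,L1,L2} ∩ {L0,L1,L3,L4} ∩ {L0,L1,L2,L5} = {L0,L1}; idom=L1
  L7: preds {L3,L4,L5,L6}: {L0,L1,L3} ∩ {L0,L1,L3,L4} ∩ {L0,L1,L2,L5} ∩ {L0,L1,L6} = {L0,L1}; idom=L1

DF derivation:
  join L1 pred L0: · stop@L0
  join L1 pred L6: L6→L1 stop@L0
  join L6 pred L2: L2 stop@L1
  join L6 pred L4: L4→L3 stop@L1
  join L6 pred L5: L5→L2 stop@L1
  join L7 pred L3: L3 stop@L1
  join L7 pred L4: L4→L3 stop@L1
  join L7 pred L5: L5→L2 stop@L1
  join L7 pred L6: L6 stop@L1
  DF(L0)=∅
  DF(L1)={L1}
  DF(L2)={L6,L7}
  DF(L3)={L6,L7}
  DF(L4)={L6,L7}
  DF(L5)={L6,L7}
  DF(L6)={L1,L7}
  DF(L7)=∅

φ for r: defs {L0,L4,L5}
  DF⁺ = {L1,L6,L7}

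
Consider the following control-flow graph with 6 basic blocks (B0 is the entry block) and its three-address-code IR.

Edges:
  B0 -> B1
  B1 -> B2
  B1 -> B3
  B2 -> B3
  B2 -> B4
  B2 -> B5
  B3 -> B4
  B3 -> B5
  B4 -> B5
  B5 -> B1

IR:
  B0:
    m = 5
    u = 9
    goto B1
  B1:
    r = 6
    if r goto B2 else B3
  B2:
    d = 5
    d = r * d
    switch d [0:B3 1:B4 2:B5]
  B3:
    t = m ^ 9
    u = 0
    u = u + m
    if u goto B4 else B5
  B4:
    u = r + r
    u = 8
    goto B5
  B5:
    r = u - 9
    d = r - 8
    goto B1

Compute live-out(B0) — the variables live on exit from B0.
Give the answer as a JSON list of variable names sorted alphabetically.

Answer: ["m", "u"]

Working:
Per-block:
  B0: {m,u} / ∅
  B1: {r} / ∅
  B2: {d} / {r}
  B3: {t,u} / {m}
  B4: {u} / {r}
  B5: {d,r} / {u}

Backward fixpoint:
  B0 li=∅ lo={m,u}
  B1 li={m,u} lo={m,r,u}
  B2 li={m,r,u} lo={m,r,u}
  B3 li={m,r} lo={m,r,u}
  B4 li={m,r} lo={m,u}
  B5 li={m,u} lo={m,u}

live-out(B0) = ["m", "u"]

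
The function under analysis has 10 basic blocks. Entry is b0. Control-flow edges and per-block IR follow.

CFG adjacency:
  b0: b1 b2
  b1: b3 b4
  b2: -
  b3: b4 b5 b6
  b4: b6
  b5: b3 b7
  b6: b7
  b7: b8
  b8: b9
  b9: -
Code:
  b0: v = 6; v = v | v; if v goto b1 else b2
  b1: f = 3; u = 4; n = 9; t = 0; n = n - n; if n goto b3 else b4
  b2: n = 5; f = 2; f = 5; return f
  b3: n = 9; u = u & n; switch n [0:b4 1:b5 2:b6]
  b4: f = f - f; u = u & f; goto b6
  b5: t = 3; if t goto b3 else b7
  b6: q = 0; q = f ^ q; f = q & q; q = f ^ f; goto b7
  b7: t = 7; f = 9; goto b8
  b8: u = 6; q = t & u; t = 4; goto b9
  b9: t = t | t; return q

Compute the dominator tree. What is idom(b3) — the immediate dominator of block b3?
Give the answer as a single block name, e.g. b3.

Answer: b1

Derivation:
idom tree: b1←b0 b2←b0 b3←b1 b4←b1 b5←b3 b6←b1 b7←b1 b8←b7 b9←b8
Dom at joins:
  b3: preds {b1,b5}: {b0,b1} ∩ {b0,b1,b3,b5} = {b0,b1}; idom=b1
  b4: preds {b1,b3}: {b0,b1} ∩ {b0,b1,b3} = {b0,b1}; idom=b1
  b6: preds {b3,b4}: {b0,b1,b3} ∩ {b0,b1,b4} = {b0,b1}; idom=b1
  b7: preds {b5,b6}: {b0,b1,b3,b5} ∩ {b0,b1,b6} = {b0,b1}; idom=b1

idom(b3) = b1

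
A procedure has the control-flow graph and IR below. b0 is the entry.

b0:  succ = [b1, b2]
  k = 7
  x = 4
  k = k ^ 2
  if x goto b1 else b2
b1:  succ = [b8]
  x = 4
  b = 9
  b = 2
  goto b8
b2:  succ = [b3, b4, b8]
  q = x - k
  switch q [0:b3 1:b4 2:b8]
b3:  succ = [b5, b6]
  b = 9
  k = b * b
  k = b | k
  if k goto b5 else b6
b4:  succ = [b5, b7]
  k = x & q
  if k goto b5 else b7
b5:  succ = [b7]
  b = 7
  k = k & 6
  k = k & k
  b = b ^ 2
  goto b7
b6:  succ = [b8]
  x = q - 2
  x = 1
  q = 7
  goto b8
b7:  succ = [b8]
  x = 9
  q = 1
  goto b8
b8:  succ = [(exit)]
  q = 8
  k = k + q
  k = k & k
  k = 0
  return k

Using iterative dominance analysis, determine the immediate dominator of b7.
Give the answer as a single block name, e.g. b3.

Answer: b2

Derivation:
idom tree: b1←b0 b2←b0 b3←b2 b4←b2 b5←b2 b6←b3 b7←b2 b8←b0
Dom at joins:
  b5: preds {b3,b4}: {b0,b2,b3} ∩ {b0,b2,b4} = {b0,b2}; idom=b2
  b7: preds {b4,b5}: {b0,b2,b4} ∩ {b0,b2,b5} = {b0,b2}; idom=b2
  b8: preds {b1,b2,b6,b7}: {b0,b1} ∩ {b0,b2} ∩ {b0,b2,b3,b6} ∩ {b0,b2,b7} = {b0}; idom=b0

idom(b7) = b2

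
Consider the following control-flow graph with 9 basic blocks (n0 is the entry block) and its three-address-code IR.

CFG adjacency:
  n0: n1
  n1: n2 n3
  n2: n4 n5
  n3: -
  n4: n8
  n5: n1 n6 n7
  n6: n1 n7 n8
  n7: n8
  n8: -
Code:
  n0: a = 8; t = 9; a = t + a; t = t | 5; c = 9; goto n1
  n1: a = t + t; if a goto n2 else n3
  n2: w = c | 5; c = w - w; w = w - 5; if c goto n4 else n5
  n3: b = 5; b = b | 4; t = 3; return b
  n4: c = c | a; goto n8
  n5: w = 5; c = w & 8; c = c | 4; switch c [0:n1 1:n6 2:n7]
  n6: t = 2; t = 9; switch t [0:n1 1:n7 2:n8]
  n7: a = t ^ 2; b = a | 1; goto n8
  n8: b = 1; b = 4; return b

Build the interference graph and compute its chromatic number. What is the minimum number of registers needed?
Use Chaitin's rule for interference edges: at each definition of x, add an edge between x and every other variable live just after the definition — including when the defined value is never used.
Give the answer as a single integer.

Per-block:
  n0: def={a,c,t} ue=∅
  n1: def={a} ue={t}
  n2: def={c,w} ue={c}
  n3: def={b,t} ue=∅
  n4: def={c} ue={a,c}
  n5: def={c,w} ue=∅
  n6: def={t} ue=∅
  n7: def={a,b} ue={t}
  n8: def={b} ue=∅

Backward fixpoint:
  live n0: ∅→{c,t}
  live n1: {c,t}→{a,c,t}
  live n2: {a,c,t}→{a,c,t}
  live n3: ∅→∅
  live n4: {a,c}→∅
  live n5: {t}→{c,t}
  live n6: {c}→{c,t}
  live n7: {t}→∅
  live n8: ∅→∅

Interfere edges:
  a: {c,t,w}
  b: {t}
  c: {a,t,w}
  t: {a,b,c,w}
  w: {a,c,t}

Chromatic number:
  {a,c,t,w} pairwise interfere (4-clique) ⇒ χ ≥ 4
  4-colouring: r0={t}  r1={a,b}  r2={c}  r3={w}
  χ = 4

Answer: 4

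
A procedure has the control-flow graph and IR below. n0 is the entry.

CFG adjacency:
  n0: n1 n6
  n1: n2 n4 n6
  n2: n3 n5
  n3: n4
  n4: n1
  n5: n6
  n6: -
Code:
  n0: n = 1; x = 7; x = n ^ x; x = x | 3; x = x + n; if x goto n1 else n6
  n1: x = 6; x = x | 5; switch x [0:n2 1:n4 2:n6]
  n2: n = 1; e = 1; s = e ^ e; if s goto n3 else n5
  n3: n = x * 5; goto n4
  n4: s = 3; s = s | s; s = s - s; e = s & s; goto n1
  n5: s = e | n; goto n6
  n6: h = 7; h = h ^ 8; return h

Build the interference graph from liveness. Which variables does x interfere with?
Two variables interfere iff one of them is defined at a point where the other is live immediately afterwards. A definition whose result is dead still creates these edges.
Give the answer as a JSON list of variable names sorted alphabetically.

Answer: ["e", "n", "s"]

Derivation:
def/use:
  n0 def {n,x} use ∅
  n1 def {x} use ∅
  n2 def {e,n,s} use ∅
  n3 def {n} use {x}
  n4 def {e,s} use ∅
  n5 def {s} use {e,n}
  n6 def {h} use ∅

Backward fixpoint:
  n0: in=∅ out=∅
  n1: in=∅ out={x}
  n2: in={x} out={e,n,x}
  n3: in={x} out=∅
  n4: in=∅ out=∅
  n5: in={e,n} out=∅
  n6: in=∅ out=∅

Conflict graph:
  e — {n,s,x}
  h — ∅
  n — {e,s,x}
  s — {e,n,x}
  x — {e,n,s}

N(x) = ["e", "n", "s"]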